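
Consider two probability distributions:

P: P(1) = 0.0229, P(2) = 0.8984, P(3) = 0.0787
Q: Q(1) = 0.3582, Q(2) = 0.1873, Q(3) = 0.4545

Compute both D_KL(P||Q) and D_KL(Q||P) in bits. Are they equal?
D_KL(P||Q) = 1.7422 bits, D_KL(Q||P) = 2.1472 bits. No, they are not equal.

D_KL(P||Q) = Σ P(x) log₂(P(x)/Q(x))

Computing term by term:
  P(1)·log₂(P(1)/Q(1)) = 0.0229·log₂(0.0229/0.3582) = -0.09085
  P(2)·log₂(P(2)/Q(2)) = 0.8984·log₂(0.8984/0.1873) = 2.03219
  P(3)·log₂(P(3)/Q(3)) = 0.0787·log₂(0.0787/0.4545) = -0.19910

D_KL(P||Q) = -0.09085 + 2.03219 - 0.19910 = 1.74224 ≈ 1.7422 bits

D_KL(Q||P) = Σ Q(x) log₂(Q(x)/P(x))

Computing term by term:
  Q(1)·log₂(Q(1)/P(1)) = 0.3582·log₂(0.3582/0.0229) = 1.42110
  Q(2)·log₂(Q(2)/P(2)) = 0.1873·log₂(0.1873/0.8984) = -0.42367
  Q(3)·log₂(Q(3)/P(3)) = 0.4545·log₂(0.4545/0.0787) = 1.14981

D_KL(Q||P) = 1.42110 - 0.42367 + 1.14981 = 2.14724 ≈ 2.1472 bits

These are NOT equal (difference: 0.4050 bits). KL divergence is asymmetric: D_KL(P||Q) ≠ D_KL(Q||P) in general.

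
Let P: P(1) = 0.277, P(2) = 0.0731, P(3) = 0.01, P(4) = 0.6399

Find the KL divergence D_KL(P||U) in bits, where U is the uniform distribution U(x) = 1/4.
0.7325 bits

U(i) = 1/4 for all i

D_KL(P||U) = Σ P(x) log₂(P(x) / (1/4))
           = Σ P(x) log₂(P(x)) + log₂(4)
           = log₂(4) - H(P)

H(P) = -Σ P(x) log₂(P(x)):
  -P(1)·log₂(P(1)) = -(0.277)·log₂(0.277) = 0.51302
  -P(2)·log₂(P(2)) = -(0.0731)·log₂(0.0731) = 0.27588
  -P(3)·log₂(P(3)) = -(0.01)·log₂(0.01) = 0.06644
  -P(4)·log₂(P(4)) = -(0.6399)·log₂(0.6399) = 0.41215
H(P) = 0.51302 + 0.27588 + 0.06644 + 0.41215 = 1.26749 bits

log₂(4) = 2.00000 bits

D_KL(P||U) = 2.00000 - 1.26749 = 0.73251 ≈ 0.7325 bits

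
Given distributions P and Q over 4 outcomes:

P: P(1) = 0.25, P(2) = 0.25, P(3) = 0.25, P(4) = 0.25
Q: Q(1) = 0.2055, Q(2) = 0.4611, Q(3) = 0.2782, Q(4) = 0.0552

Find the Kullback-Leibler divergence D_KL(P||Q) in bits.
0.3562 bits

D_KL(P||Q) = Σ P(x) log₂(P(x)/Q(x))

Computing term by term:
  P(1)·log₂(P(1)/Q(1)) = 0.25·log₂(0.25/0.2055) = 0.07070
  P(2)·log₂(P(2)/Q(2)) = 0.25·log₂(0.25/0.4611) = -0.22079
  P(3)·log₂(P(3)/Q(3)) = 0.25·log₂(0.25/0.2782) = -0.03855
  P(4)·log₂(P(4)/Q(4)) = 0.25·log₂(0.25/0.0552) = 0.54480

D_KL(P||Q) = 0.07070 - 0.22079 - 0.03855 + 0.54480 = 0.35616 ≈ 0.3562 bits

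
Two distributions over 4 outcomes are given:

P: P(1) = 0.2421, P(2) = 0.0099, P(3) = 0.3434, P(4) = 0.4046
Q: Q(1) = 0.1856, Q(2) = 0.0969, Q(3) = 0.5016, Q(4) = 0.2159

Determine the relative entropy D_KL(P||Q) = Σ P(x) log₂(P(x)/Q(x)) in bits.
0.2391 bits

D_KL(P||Q) = Σ P(x) log₂(P(x)/Q(x))

Computing term by term:
  P(1)·log₂(P(1)/Q(1)) = 0.2421·log₂(0.2421/0.1856) = 0.09282
  P(2)·log₂(P(2)/Q(2)) = 0.0099·log₂(0.0099/0.0969) = -0.03258
  P(3)·log₂(P(3)/Q(3)) = 0.3434·log₂(0.3434/0.5016) = -0.18772
  P(4)·log₂(P(4)/Q(4)) = 0.4046·log₂(0.4046/0.2159) = 0.36662

D_KL(P||Q) = 0.09282 - 0.03258 - 0.18772 + 0.36662 = 0.23914 ≈ 0.2391 bits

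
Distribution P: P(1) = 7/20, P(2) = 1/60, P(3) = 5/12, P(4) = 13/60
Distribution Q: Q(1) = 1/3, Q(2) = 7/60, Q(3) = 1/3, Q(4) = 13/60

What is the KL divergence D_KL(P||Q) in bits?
0.1120 bits

D_KL(P||Q) = Σ P(x) log₂(P(x)/Q(x))

Computing term by term:
  P(1)·log₂(P(1)/Q(1)) = (7/20)·log₂((7/20)/(1/3)) = 0.02464
  P(2)·log₂(P(2)/Q(2)) = (1/60)·log₂((1/60)/(7/60)) = -0.04679
  P(3)·log₂(P(3)/Q(3)) = (5/12)·log₂((5/12)/(1/3)) = 0.13414
  P(4)·log₂(P(4)/Q(4)) = (13/60)·log₂((13/60)/(13/60)) = 0.00000

D_KL(P||Q) = 0.02464 - 0.04679 + 0.13414 + 0.00000 = 0.11199 ≈ 0.1120 bits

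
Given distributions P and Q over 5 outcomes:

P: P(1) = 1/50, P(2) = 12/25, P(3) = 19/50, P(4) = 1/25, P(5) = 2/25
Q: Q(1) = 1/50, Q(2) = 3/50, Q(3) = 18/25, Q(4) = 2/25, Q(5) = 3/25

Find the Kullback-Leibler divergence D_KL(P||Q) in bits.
1.0028 bits

D_KL(P||Q) = Σ P(x) log₂(P(x)/Q(x))

Computing term by term:
  P(1)·log₂(P(1)/Q(1)) = (1/50)·log₂((1/50)/(1/50)) = 0.00000
  P(2)·log₂(P(2)/Q(2)) = (12/25)·log₂((12/25)/(3/50)) = 1.44000
  P(3)·log₂(P(3)/Q(3)) = (19/50)·log₂((19/50)/(18/25)) = -0.35036
  P(4)·log₂(P(4)/Q(4)) = (1/25)·log₂((1/25)/(2/25)) = -0.04000
  P(5)·log₂(P(5)/Q(5)) = (2/25)·log₂((2/25)/(3/25)) = -0.04680

D_KL(P||Q) = 0.00000 + 1.44000 - 0.35036 - 0.04000 - 0.04680 = 1.00284 ≈ 1.0028 bits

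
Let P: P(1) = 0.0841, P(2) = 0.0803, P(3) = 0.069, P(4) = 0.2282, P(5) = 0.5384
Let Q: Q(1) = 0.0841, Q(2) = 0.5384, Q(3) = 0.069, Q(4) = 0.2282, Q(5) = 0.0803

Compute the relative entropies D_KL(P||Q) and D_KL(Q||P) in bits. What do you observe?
D_KL(P||Q) = 1.2576 bits, D_KL(Q||P) = 1.2576 bits. The two directions give the same value here, because Q is a self-inverse relabeling of P; in general KL divergence is asymmetric.

D_KL(P||Q) = Σ P(x) log₂(P(x)/Q(x))

Computing term by term:
  P(1)·log₂(P(1)/Q(1)) = 0.0841·log₂(0.0841/0.0841) = 0.00000
  P(2)·log₂(P(2)/Q(2)) = 0.0803·log₂(0.0803/0.5384) = -0.22044
  P(3)·log₂(P(3)/Q(3)) = 0.069·log₂(0.069/0.069) = 0.00000
  P(4)·log₂(P(4)/Q(4)) = 0.2282·log₂(0.2282/0.2282) = 0.00000
  P(5)·log₂(P(5)/Q(5)) = 0.5384·log₂(0.5384/0.0803) = 1.47802

D_KL(P||Q) = 0.00000 - 0.22044 + 0.00000 + 0.00000 + 1.47802 = 1.25758 ≈ 1.2576 bits

D_KL(Q||P) = Σ Q(x) log₂(Q(x)/P(x))

Computing term by term:
  Q(1)·log₂(Q(1)/P(1)) = 0.0841·log₂(0.0841/0.0841) = 0.00000
  Q(2)·log₂(Q(2)/P(2)) = 0.5384·log₂(0.5384/0.0803) = 1.47802
  Q(3)·log₂(Q(3)/P(3)) = 0.069·log₂(0.069/0.069) = 0.00000
  Q(4)·log₂(Q(4)/P(4)) = 0.2282·log₂(0.2282/0.2282) = 0.00000
  Q(5)·log₂(Q(5)/P(5)) = 0.0803·log₂(0.0803/0.5384) = -0.22044

D_KL(Q||P) = 0.00000 + 1.47802 + 0.00000 + 0.00000 - 0.22044 = 1.25758 ≈ 1.2576 bits

These ARE equal here. Q is P with outcomes relabeled (Q(2) = P(5), Q(5) = P(2)) by a relabeling that is its own inverse, so the two sums contain exactly the same terms in a different order. This is a special case — KL divergence is not symmetric in general: D_KL(P||Q) ≠ D_KL(Q||P) for most P, Q.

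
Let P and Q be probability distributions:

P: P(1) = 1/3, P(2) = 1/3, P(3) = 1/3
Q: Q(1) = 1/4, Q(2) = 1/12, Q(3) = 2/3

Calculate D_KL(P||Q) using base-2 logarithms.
0.4717 bits

D_KL(P||Q) = Σ P(x) log₂(P(x)/Q(x))

Computing term by term:
  P(1)·log₂(P(1)/Q(1)) = (1/3)·log₂((1/3)/(1/4)) = 0.13835
  P(2)·log₂(P(2)/Q(2)) = (1/3)·log₂((1/3)/(1/12)) = 0.66667
  P(3)·log₂(P(3)/Q(3)) = (1/3)·log₂((1/3)/(2/3)) = -0.33333

D_KL(P||Q) = 0.13835 + 0.66667 - 0.33333 = 0.47169 ≈ 0.4717 bits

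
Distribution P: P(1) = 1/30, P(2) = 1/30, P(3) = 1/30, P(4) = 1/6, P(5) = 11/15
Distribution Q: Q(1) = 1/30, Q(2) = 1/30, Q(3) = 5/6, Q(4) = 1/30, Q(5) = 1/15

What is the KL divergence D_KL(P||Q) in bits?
2.7691 bits

D_KL(P||Q) = Σ P(x) log₂(P(x)/Q(x))

Computing term by term:
  P(1)·log₂(P(1)/Q(1)) = (1/30)·log₂((1/30)/(1/30)) = 0.00000
  P(2)·log₂(P(2)/Q(2)) = (1/30)·log₂((1/30)/(1/30)) = 0.00000
  P(3)·log₂(P(3)/Q(3)) = (1/30)·log₂((1/30)/(5/6)) = -0.15480
  P(4)·log₂(P(4)/Q(4)) = (1/6)·log₂((1/6)/(1/30)) = 0.38699
  P(5)·log₂(P(5)/Q(5)) = (11/15)·log₂((11/15)/(1/15)) = 2.53692

D_KL(P||Q) = 0.00000 + 0.00000 - 0.15480 + 0.38699 + 2.53692 = 2.76911 ≈ 2.7691 bits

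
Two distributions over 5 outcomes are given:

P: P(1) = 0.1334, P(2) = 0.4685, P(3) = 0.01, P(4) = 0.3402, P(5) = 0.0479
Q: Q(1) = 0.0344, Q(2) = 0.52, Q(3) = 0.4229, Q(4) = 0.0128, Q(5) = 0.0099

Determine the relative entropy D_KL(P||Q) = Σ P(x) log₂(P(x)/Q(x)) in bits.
1.8552 bits

D_KL(P||Q) = Σ P(x) log₂(P(x)/Q(x))

Computing term by term:
  P(1)·log₂(P(1)/Q(1)) = 0.1334·log₂(0.1334/0.0344) = 0.26083
  P(2)·log₂(P(2)/Q(2)) = 0.4685·log₂(0.4685/0.52) = -0.07049
  P(3)·log₂(P(3)/Q(3)) = 0.01·log₂(0.01/0.4229) = -0.05402
  P(4)·log₂(P(4)/Q(4)) = 0.3402·log₂(0.3402/0.0128) = 1.60988
  P(5)·log₂(P(5)/Q(5)) = 0.0479·log₂(0.0479/0.0099) = 0.10895

D_KL(P||Q) = 0.26083 - 0.07049 - 0.05402 + 1.60988 + 0.10895 = 1.85515 ≈ 1.8552 bits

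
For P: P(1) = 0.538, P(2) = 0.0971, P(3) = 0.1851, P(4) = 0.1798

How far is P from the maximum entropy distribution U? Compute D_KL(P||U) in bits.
0.2966 bits

U(i) = 1/4 for all i

D_KL(P||U) = Σ P(x) log₂(P(x) / (1/4))
           = Σ P(x) log₂(P(x)) + log₂(4)
           = log₂(4) - H(P)

H(P) = -Σ P(x) log₂(P(x)):
  -P(1)·log₂(P(1)) = -(0.538)·log₂(0.538) = 0.48115
  -P(2)·log₂(P(2)) = -(0.0971)·log₂(0.0971) = 0.32668
  -P(3)·log₂(P(3)) = -(0.1851)·log₂(0.1851) = 0.45046
  -P(4)·log₂(P(4)) = -(0.1798)·log₂(0.1798) = 0.44510
H(P) = 0.48115 + 0.32668 + 0.45046 + 0.44510 = 1.70339 bits

log₂(4) = 2.00000 bits

D_KL(P||U) = 2.00000 - 1.70339 = 0.29661 ≈ 0.2966 bits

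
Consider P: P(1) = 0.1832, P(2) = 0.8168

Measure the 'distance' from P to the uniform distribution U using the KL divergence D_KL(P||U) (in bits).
0.3130 bits

U(i) = 1/2 for all i

D_KL(P||U) = Σ P(x) log₂(P(x) / (1/2))
           = Σ P(x) log₂(P(x)) + log₂(2)
           = log₂(2) - H(P)

H(P) = -Σ P(x) log₂(P(x)):
  -P(1)·log₂(P(1)) = -(0.1832)·log₂(0.1832) = 0.44857
  -P(2)·log₂(P(2)) = -(0.8168)·log₂(0.8168) = 0.23846
H(P) = 0.44857 + 0.23846 = 0.68703 bits

log₂(2) = 1.00000 bits

D_KL(P||U) = 1.00000 - 0.68703 = 0.31297 ≈ 0.3130 bits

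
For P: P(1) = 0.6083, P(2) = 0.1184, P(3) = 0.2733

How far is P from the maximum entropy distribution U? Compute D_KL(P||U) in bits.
0.2728 bits

U(i) = 1/3 for all i

D_KL(P||U) = Σ P(x) log₂(P(x) / (1/3))
           = Σ P(x) log₂(P(x)) + log₂(3)
           = log₂(3) - H(P)

H(P) = -Σ P(x) log₂(P(x)):
  -P(1)·log₂(P(1)) = -(0.6083)·log₂(0.6083) = 0.43624
  -P(2)·log₂(P(2)) = -(0.1184)·log₂(0.1184) = 0.36447
  -P(3)·log₂(P(3)) = -(0.2733)·log₂(0.2733) = 0.51147
H(P) = 0.43624 + 0.36447 + 0.51147 = 1.31218 bits

log₂(3) = 1.58496 bits

D_KL(P||U) = 1.58496 - 1.31218 = 0.27278 ≈ 0.2728 bits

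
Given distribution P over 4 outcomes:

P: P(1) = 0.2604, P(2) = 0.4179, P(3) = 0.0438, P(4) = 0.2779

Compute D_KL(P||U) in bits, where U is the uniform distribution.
0.2574 bits

U(i) = 1/4 for all i

D_KL(P||U) = Σ P(x) log₂(P(x) / (1/4))
           = Σ P(x) log₂(P(x)) + log₂(4)
           = log₂(4) - H(P)

H(P) = -Σ P(x) log₂(P(x)):
  -P(1)·log₂(P(1)) = -(0.2604)·log₂(0.2604) = 0.50549
  -P(2)·log₂(P(2)) = -(0.4179)·log₂(0.4179) = 0.52604
  -P(3)·log₂(P(3)) = -(0.0438)·log₂(0.0438) = 0.19767
  -P(4)·log₂(P(4)) = -(0.2779)·log₂(0.2779) = 0.51338
H(P) = 0.50549 + 0.52604 + 0.19767 + 0.51338 = 1.74258 bits

log₂(4) = 2.00000 bits

D_KL(P||U) = 2.00000 - 1.74258 = 0.25742 ≈ 0.2574 bits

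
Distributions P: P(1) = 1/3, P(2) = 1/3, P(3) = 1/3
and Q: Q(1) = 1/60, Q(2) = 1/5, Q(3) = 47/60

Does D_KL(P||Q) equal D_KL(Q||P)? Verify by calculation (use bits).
D_KL(P||Q) = 1.2754 bits, D_KL(Q||P) = 0.7462 bits. No — D_KL(P||Q) ≠ D_KL(Q||P) for this pair.

D_KL(P||Q) = Σ P(x) log₂(P(x)/Q(x))

Computing term by term:
  P(1)·log₂(P(1)/Q(1)) = (1/3)·log₂((1/3)/(1/60)) = 1.44064
  P(2)·log₂(P(2)/Q(2)) = (1/3)·log₂((1/3)/(1/5)) = 0.24566
  P(3)·log₂(P(3)/Q(3)) = (1/3)·log₂((1/3)/(47/60)) = -0.41089

D_KL(P||Q) = 1.44064 + 0.24566 - 0.41089 = 1.27541 ≈ 1.2754 bits

D_KL(Q||P) = Σ Q(x) log₂(Q(x)/P(x))

Computing term by term:
  Q(1)·log₂(Q(1)/P(1)) = (1/60)·log₂((1/60)/(1/3)) = -0.07203
  Q(2)·log₂(Q(2)/P(2)) = (1/5)·log₂((1/5)/(1/3)) = -0.14739
  Q(3)·log₂(Q(3)/P(3)) = (47/60)·log₂((47/60)/(1/3)) = 0.96558

D_KL(Q||P) = -0.07203 - 0.14739 + 0.96558 = 0.74616 ≈ 0.7462 bits

These are NOT equal (difference: 0.5292 bits). KL divergence is asymmetric: D_KL(P||Q) ≠ D_KL(Q||P) in general.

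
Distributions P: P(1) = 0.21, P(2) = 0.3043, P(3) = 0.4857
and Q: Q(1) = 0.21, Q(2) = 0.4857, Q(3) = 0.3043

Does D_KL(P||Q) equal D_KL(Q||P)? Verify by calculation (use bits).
D_KL(P||Q) = 0.1224 bits, D_KL(Q||P) = 0.1224 bits. Yes — for this pair D_KL(P||Q) = D_KL(Q||P).

D_KL(P||Q) = Σ P(x) log₂(P(x)/Q(x))

Computing term by term:
  P(1)·log₂(P(1)/Q(1)) = 0.21·log₂(0.21/0.21) = 0.00000
  P(2)·log₂(P(2)/Q(2)) = 0.3043·log₂(0.3043/0.4857) = -0.20527
  P(3)·log₂(P(3)/Q(3)) = 0.4857·log₂(0.4857/0.3043) = 0.32764

D_KL(P||Q) = 0.00000 - 0.20527 + 0.32764 = 0.12237 ≈ 0.1224 bits

D_KL(Q||P) = Σ Q(x) log₂(Q(x)/P(x))

Computing term by term:
  Q(1)·log₂(Q(1)/P(1)) = 0.21·log₂(0.21/0.21) = 0.00000
  Q(2)·log₂(Q(2)/P(2)) = 0.4857·log₂(0.4857/0.3043) = 0.32764
  Q(3)·log₂(Q(3)/P(3)) = 0.3043·log₂(0.3043/0.4857) = -0.20527

D_KL(Q||P) = 0.00000 + 0.32764 - 0.20527 = 0.12237 ≈ 0.1224 bits

These ARE equal here. Q is P with outcomes relabeled (Q(2) = P(3), Q(3) = P(2)) by a relabeling that is its own inverse, so the two sums contain exactly the same terms in a different order. This is a special case — KL divergence is not symmetric in general: D_KL(P||Q) ≠ D_KL(Q||P) for most P, Q.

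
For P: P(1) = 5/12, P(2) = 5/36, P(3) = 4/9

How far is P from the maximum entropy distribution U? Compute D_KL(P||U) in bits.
0.1432 bits

U(i) = 1/3 for all i

D_KL(P||U) = Σ P(x) log₂(P(x) / (1/3))
           = Σ P(x) log₂(P(x)) + log₂(3)
           = log₂(3) - H(P)

H(P) = -Σ P(x) log₂(P(x)):
  -P(1)·log₂(P(1)) = -(5/12)·log₂(5/12) = 0.52626
  -P(2)·log₂(P(2)) = -(5/36)·log₂(5/36) = 0.39556
  -P(3)·log₂(P(3)) = -(4/9)·log₂(4/9) = 0.51997
H(P) = 0.52626 + 0.39556 + 0.51997 = 1.44179 bits

log₂(3) = 1.58496 bits

D_KL(P||U) = 1.58496 - 1.44179 = 0.14317 ≈ 0.1432 bits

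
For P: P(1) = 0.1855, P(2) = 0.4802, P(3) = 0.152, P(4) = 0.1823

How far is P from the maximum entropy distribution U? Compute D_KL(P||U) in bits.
0.1802 bits

U(i) = 1/4 for all i

D_KL(P||U) = Σ P(x) log₂(P(x) / (1/4))
           = Σ P(x) log₂(P(x)) + log₂(4)
           = log₂(4) - H(P)

H(P) = -Σ P(x) log₂(P(x)):
  -P(1)·log₂(P(1)) = -(0.1855)·log₂(0.1855) = 0.45086
  -P(2)·log₂(P(2)) = -(0.4802)·log₂(0.4802) = 0.50819
  -P(3)·log₂(P(3)) = -(0.152)·log₂(0.152) = 0.41311
  -P(4)·log₂(P(4)) = -(0.1823)·log₂(0.1823) = 0.44766
H(P) = 0.45086 + 0.50819 + 0.41311 + 0.44766 = 1.81982 bits

log₂(4) = 2.00000 bits

D_KL(P||U) = 2.00000 - 1.81982 = 0.18018 ≈ 0.1802 bits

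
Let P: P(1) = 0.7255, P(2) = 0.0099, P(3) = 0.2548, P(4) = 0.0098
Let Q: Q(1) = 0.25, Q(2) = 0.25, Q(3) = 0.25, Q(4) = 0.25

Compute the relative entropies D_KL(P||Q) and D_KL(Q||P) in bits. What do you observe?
D_KL(P||Q) = 1.0302 bits, D_KL(Q||P) = 1.9417 bits. The two directions give different values (D_KL(Q||P) exceeds D_KL(P||Q) by 0.9115 bits): KL divergence is asymmetric.

D_KL(P||Q) = Σ P(x) log₂(P(x)/Q(x))

Computing term by term:
  P(1)·log₂(P(1)/Q(1)) = 0.7255·log₂(0.7255/0.25) = 1.11513
  P(2)·log₂(P(2)/Q(2)) = 0.0099·log₂(0.0099/0.25) = -0.04612
  P(3)·log₂(P(3)/Q(3)) = 0.2548·log₂(0.2548/0.25) = 0.00699
  P(4)·log₂(P(4)/Q(4)) = 0.0098·log₂(0.0098/0.25) = -0.04580

D_KL(P||Q) = 1.11513 - 0.04612 + 0.00699 - 0.04580 = 1.03020 ≈ 1.0302 bits

D_KL(Q||P) = Σ Q(x) log₂(Q(x)/P(x))

Computing term by term:
  Q(1)·log₂(Q(1)/P(1)) = 0.25·log₂(0.25/0.7255) = -0.38426
  Q(2)·log₂(Q(2)/P(2)) = 0.25·log₂(0.25/0.0099) = 1.16459
  Q(3)·log₂(Q(3)/P(3)) = 0.25·log₂(0.25/0.2548) = -0.00686
  Q(4)·log₂(Q(4)/P(4)) = 0.25·log₂(0.25/0.0098) = 1.16825

D_KL(Q||P) = -0.38426 + 1.16459 - 0.00686 + 1.16825 = 1.94172 ≈ 1.9417 bits

These are NOT equal (difference: 0.9115 bits). KL divergence is asymmetric: D_KL(P||Q) ≠ D_KL(Q||P) in general.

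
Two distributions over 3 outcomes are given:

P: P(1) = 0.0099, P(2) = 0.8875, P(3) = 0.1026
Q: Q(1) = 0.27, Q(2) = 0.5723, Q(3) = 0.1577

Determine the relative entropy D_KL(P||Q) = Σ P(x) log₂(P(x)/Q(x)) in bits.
0.4509 bits

D_KL(P||Q) = Σ P(x) log₂(P(x)/Q(x))

Computing term by term:
  P(1)·log₂(P(1)/Q(1)) = 0.0099·log₂(0.0099/0.27) = -0.04722
  P(2)·log₂(P(2)/Q(2)) = 0.8875·log₂(0.8875/0.5723) = 0.56177
  P(3)·log₂(P(3)/Q(3)) = 0.1026·log₂(0.1026/0.1577) = -0.06363

D_KL(P||Q) = -0.04722 + 0.56177 - 0.06363 = 0.45092 ≈ 0.4509 bits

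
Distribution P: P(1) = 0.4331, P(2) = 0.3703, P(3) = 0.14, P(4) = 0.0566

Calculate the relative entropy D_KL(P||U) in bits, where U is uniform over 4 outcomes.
0.3148 bits

U(i) = 1/4 for all i

D_KL(P||U) = Σ P(x) log₂(P(x) / (1/4))
           = Σ P(x) log₂(P(x)) + log₂(4)
           = log₂(4) - H(P)

H(P) = -Σ P(x) log₂(P(x)):
  -P(1)·log₂(P(1)) = -(0.4331)·log₂(0.4331) = 0.52285
  -P(2)·log₂(P(2)) = -(0.3703)·log₂(0.3703) = 0.53073
  -P(3)·log₂(P(3)) = -(0.14)·log₂(0.14) = 0.39711
  -P(4)·log₂(P(4)) = -(0.0566)·log₂(0.0566) = 0.23450
H(P) = 0.52285 + 0.53073 + 0.39711 + 0.23450 = 1.68519 bits

log₂(4) = 2.00000 bits

D_KL(P||U) = 2.00000 - 1.68519 = 0.31481 ≈ 0.3148 bits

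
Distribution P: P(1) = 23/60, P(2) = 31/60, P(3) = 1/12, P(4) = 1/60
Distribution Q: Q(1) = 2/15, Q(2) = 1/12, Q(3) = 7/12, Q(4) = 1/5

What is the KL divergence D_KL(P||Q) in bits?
1.6503 bits

D_KL(P||Q) = Σ P(x) log₂(P(x)/Q(x))

Computing term by term:
  P(1)·log₂(P(1)/Q(1)) = (23/60)·log₂((23/60)/(2/15)) = 0.58403
  P(2)·log₂(P(2)/Q(2)) = (31/60)·log₂((31/60)/(1/12)) = 1.36001
  P(3)·log₂(P(3)/Q(3)) = (1/12)·log₂((1/12)/(7/12)) = -0.23395
  P(4)·log₂(P(4)/Q(4)) = (1/60)·log₂((1/60)/(1/5)) = -0.05975

D_KL(P||Q) = 0.58403 + 1.36001 - 0.23395 - 0.05975 = 1.65034 ≈ 1.6503 bits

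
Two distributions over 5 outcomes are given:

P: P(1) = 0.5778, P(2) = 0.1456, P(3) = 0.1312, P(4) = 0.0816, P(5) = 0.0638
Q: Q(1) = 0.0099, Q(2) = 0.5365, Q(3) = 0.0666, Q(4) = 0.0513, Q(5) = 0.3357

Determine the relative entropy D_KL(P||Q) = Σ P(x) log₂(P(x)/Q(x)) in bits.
3.1461 bits

D_KL(P||Q) = Σ P(x) log₂(P(x)/Q(x))

Computing term by term:
  P(1)·log₂(P(1)/Q(1)) = 0.5778·log₂(0.5778/0.0099) = 3.38995
  P(2)·log₂(P(2)/Q(2)) = 0.1456·log₂(0.1456/0.5365) = -0.27396
  P(3)·log₂(P(3)/Q(3)) = 0.1312·log₂(0.1312/0.0666) = 0.12834
  P(4)·log₂(P(4)/Q(4)) = 0.0816·log₂(0.0816/0.0513) = 0.05464
  P(5)·log₂(P(5)/Q(5)) = 0.0638·log₂(0.0638/0.3357) = -0.15284

D_KL(P||Q) = 3.38995 - 0.27396 + 0.12834 + 0.05464 - 0.15284 = 3.14613 ≈ 3.1461 bits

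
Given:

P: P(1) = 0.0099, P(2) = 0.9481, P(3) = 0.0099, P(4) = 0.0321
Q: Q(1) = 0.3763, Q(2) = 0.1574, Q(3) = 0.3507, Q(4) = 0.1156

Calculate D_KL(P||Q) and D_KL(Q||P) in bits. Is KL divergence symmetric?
D_KL(P||Q) = 2.2939 bits, D_KL(Q||P) = 3.5858 bits. No, KL divergence is not symmetric.

D_KL(P||Q) = Σ P(x) log₂(P(x)/Q(x))

Computing term by term:
  P(1)·log₂(P(1)/Q(1)) = 0.0099·log₂(0.0099/0.3763) = -0.05196
  P(2)·log₂(P(2)/Q(2)) = 0.9481·log₂(0.9481/0.1574) = 2.45615
  P(3)·log₂(P(3)/Q(3)) = 0.0099·log₂(0.0099/0.3507) = -0.05095
  P(4)·log₂(P(4)/Q(4)) = 0.0321·log₂(0.0321/0.1156) = -0.05934

D_KL(P||Q) = -0.05196 + 2.45615 - 0.05095 - 0.05934 = 2.29390 ≈ 2.2939 bits

D_KL(Q||P) = Σ Q(x) log₂(Q(x)/P(x))

Computing term by term:
  Q(1)·log₂(Q(1)/P(1)) = 0.3763·log₂(0.3763/0.0099) = 1.97494
  Q(2)·log₂(Q(2)/P(2)) = 0.1574·log₂(0.1574/0.9481) = -0.40776
  Q(3)·log₂(Q(3)/P(3)) = 0.3507·log₂(0.3507/0.0099) = 1.80494
  Q(4)·log₂(Q(4)/P(4)) = 0.1156·log₂(0.1156/0.0321) = 0.21369

D_KL(Q||P) = 1.97494 - 0.40776 + 1.80494 + 0.21369 = 3.58581 ≈ 3.5858 bits

These are NOT equal (difference: 1.2919 bits). KL divergence is asymmetric: D_KL(P||Q) ≠ D_KL(Q||P) in general.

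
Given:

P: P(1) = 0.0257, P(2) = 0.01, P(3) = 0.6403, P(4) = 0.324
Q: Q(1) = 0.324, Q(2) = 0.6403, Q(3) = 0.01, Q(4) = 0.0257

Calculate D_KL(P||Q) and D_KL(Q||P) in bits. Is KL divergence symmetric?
D_KL(P||Q) = 4.8729 bits, D_KL(Q||P) = 4.8729 bits. The two values coincide for this particular pair, but no — KL divergence is not symmetric in general.

D_KL(P||Q) = Σ P(x) log₂(P(x)/Q(x))

Computing term by term:
  P(1)·log₂(P(1)/Q(1)) = 0.0257·log₂(0.0257/0.324) = -0.09396
  P(2)·log₂(P(2)/Q(2)) = 0.01·log₂(0.01/0.6403) = -0.06001
  P(3)·log₂(P(3)/Q(3)) = 0.6403·log₂(0.6403/0.01) = 3.84223
  P(4)·log₂(P(4)/Q(4)) = 0.324·log₂(0.324/0.0257) = 1.18459

D_KL(P||Q) = -0.09396 - 0.06001 + 3.84223 + 1.18459 = 4.87285 ≈ 4.8729 bits

D_KL(Q||P) = Σ Q(x) log₂(Q(x)/P(x))

Computing term by term:
  Q(1)·log₂(Q(1)/P(1)) = 0.324·log₂(0.324/0.0257) = 1.18459
  Q(2)·log₂(Q(2)/P(2)) = 0.6403·log₂(0.6403/0.01) = 3.84223
  Q(3)·log₂(Q(3)/P(3)) = 0.01·log₂(0.01/0.6403) = -0.06001
  Q(4)·log₂(Q(4)/P(4)) = 0.0257·log₂(0.0257/0.324) = -0.09396

D_KL(Q||P) = 1.18459 + 3.84223 - 0.06001 - 0.09396 = 4.87285 ≈ 4.8729 bits

These ARE equal here. Q is P with outcomes relabeled (Q(1) = P(4), Q(2) = P(3), Q(3) = P(2), Q(4) = P(1)) by a relabeling that is its own inverse, so the two sums contain exactly the same terms in a different order. This is a special case — KL divergence is not symmetric in general: D_KL(P||Q) ≠ D_KL(Q||P) for most P, Q.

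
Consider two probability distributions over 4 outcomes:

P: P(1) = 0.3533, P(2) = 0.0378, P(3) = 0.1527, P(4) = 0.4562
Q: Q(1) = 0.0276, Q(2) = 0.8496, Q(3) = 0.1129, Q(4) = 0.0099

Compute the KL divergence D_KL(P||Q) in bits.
3.7173 bits

D_KL(P||Q) = Σ P(x) log₂(P(x)/Q(x))

Computing term by term:
  P(1)·log₂(P(1)/Q(1)) = 0.3533·log₂(0.3533/0.0276) = 1.29949
  P(2)·log₂(P(2)/Q(2)) = 0.0378·log₂(0.0378/0.8496) = -0.16973
  P(3)·log₂(P(3)/Q(3)) = 0.1527·log₂(0.1527/0.1129) = 0.06652
  P(4)·log₂(P(4)/Q(4)) = 0.4562·log₂(0.4562/0.0099) = 2.52100

D_KL(P||Q) = 1.29949 - 0.16973 + 0.06652 + 2.52100 = 3.71728 ≈ 3.7173 bits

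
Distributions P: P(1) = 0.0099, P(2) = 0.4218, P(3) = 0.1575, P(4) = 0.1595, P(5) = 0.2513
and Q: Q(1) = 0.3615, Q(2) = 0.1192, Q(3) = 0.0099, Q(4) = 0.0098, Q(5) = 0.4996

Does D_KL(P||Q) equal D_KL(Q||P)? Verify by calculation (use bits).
D_KL(P||Q) = 1.7391 bits, D_KL(Q||P) = 2.0753 bits. No — D_KL(P||Q) ≠ D_KL(Q||P) for this pair.

D_KL(P||Q) = Σ P(x) log₂(P(x)/Q(x))

Computing term by term:
  P(1)·log₂(P(1)/Q(1)) = 0.0099·log₂(0.0099/0.3615) = -0.05139
  P(2)·log₂(P(2)/Q(2)) = 0.4218·log₂(0.4218/0.1192) = 0.76902
  P(3)·log₂(P(3)/Q(3)) = 0.1575·log₂(0.1575/0.0099) = 0.62871
  P(4)·log₂(P(4)/Q(4)) = 0.1595·log₂(0.1595/0.0098) = 0.64193
  P(5)·log₂(P(5)/Q(5)) = 0.2513·log₂(0.2513/0.4996) = -0.24913

D_KL(P||Q) = -0.05139 + 0.76902 + 0.62871 + 0.64193 - 0.24913 = 1.73914 ≈ 1.7391 bits

D_KL(Q||P) = Σ Q(x) log₂(Q(x)/P(x))

Computing term by term:
  Q(1)·log₂(Q(1)/P(1)) = 0.3615·log₂(0.3615/0.0099) = 1.87634
  Q(2)·log₂(Q(2)/P(2)) = 0.1192·log₂(0.1192/0.4218) = -0.21732
  Q(3)·log₂(Q(3)/P(3)) = 0.0099·log₂(0.0099/0.1575) = -0.03952
  Q(4)·log₂(Q(4)/P(4)) = 0.0098·log₂(0.0098/0.1595) = -0.03944
  Q(5)·log₂(Q(5)/P(5)) = 0.4996·log₂(0.4996/0.2513) = 0.49528

D_KL(Q||P) = 1.87634 - 0.21732 - 0.03952 - 0.03944 + 0.49528 = 2.07534 ≈ 2.0753 bits

These are NOT equal (difference: 0.3362 bits). KL divergence is asymmetric: D_KL(P||Q) ≠ D_KL(Q||P) in general.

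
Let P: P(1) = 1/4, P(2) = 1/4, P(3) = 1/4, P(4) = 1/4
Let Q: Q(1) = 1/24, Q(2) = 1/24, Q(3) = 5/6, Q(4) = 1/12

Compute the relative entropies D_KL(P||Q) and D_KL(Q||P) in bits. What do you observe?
D_KL(P||Q) = 1.2545 bits, D_KL(Q||P) = 1.1000 bits. The two directions give different values (D_KL(P||Q) exceeds D_KL(Q||P) by 0.1545 bits): KL divergence is asymmetric.

D_KL(P||Q) = Σ P(x) log₂(P(x)/Q(x))

Computing term by term:
  P(1)·log₂(P(1)/Q(1)) = (1/4)·log₂((1/4)/(1/24)) = 0.64624
  P(2)·log₂(P(2)/Q(2)) = (1/4)·log₂((1/4)/(1/24)) = 0.64624
  P(3)·log₂(P(3)/Q(3)) = (1/4)·log₂((1/4)/(5/6)) = -0.43424
  P(4)·log₂(P(4)/Q(4)) = (1/4)·log₂((1/4)/(1/12)) = 0.39624

D_KL(P||Q) = 0.64624 + 0.64624 - 0.43424 + 0.39624 = 1.25448 ≈ 1.2545 bits

D_KL(Q||P) = Σ Q(x) log₂(Q(x)/P(x))

Computing term by term:
  Q(1)·log₂(Q(1)/P(1)) = (1/24)·log₂((1/24)/(1/4)) = -0.10771
  Q(2)·log₂(Q(2)/P(2)) = (1/24)·log₂((1/24)/(1/4)) = -0.10771
  Q(3)·log₂(Q(3)/P(3)) = (5/6)·log₂((5/6)/(1/4)) = 1.44747
  Q(4)·log₂(Q(4)/P(4)) = (1/12)·log₂((1/12)/(1/4)) = -0.13208

D_KL(Q||P) = -0.10771 - 0.10771 + 1.44747 - 0.13208 = 1.09997 ≈ 1.1000 bits

These are NOT equal (difference: 0.1545 bits). KL divergence is asymmetric: D_KL(P||Q) ≠ D_KL(Q||P) in general.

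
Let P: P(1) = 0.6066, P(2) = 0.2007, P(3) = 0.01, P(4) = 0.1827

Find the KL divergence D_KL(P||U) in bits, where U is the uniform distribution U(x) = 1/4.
0.5830 bits

U(i) = 1/4 for all i

D_KL(P||U) = Σ P(x) log₂(P(x) / (1/4))
           = Σ P(x) log₂(P(x)) + log₂(4)
           = log₂(4) - H(P)

H(P) = -Σ P(x) log₂(P(x)):
  -P(1)·log₂(P(1)) = -(0.6066)·log₂(0.6066) = 0.43747
  -P(2)·log₂(P(2)) = -(0.2007)·log₂(0.2007) = 0.46500
  -P(3)·log₂(P(3)) = -(0.01)·log₂(0.01) = 0.06644
  -P(4)·log₂(P(4)) = -(0.1827)·log₂(0.1827) = 0.44806
H(P) = 0.43747 + 0.46500 + 0.06644 + 0.44806 = 1.41697 bits

log₂(4) = 2.00000 bits

D_KL(P||U) = 2.00000 - 1.41697 = 0.58303 ≈ 0.5830 bits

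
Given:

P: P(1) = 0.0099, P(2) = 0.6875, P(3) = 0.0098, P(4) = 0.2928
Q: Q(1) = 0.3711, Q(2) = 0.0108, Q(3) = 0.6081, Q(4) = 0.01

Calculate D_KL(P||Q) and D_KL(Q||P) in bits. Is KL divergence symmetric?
D_KL(P||Q) = 5.4360 bits, D_KL(Q||P) = 5.4482 bits. No, KL divergence is not symmetric.

D_KL(P||Q) = Σ P(x) log₂(P(x)/Q(x))

Computing term by term:
  P(1)·log₂(P(1)/Q(1)) = 0.0099·log₂(0.0099/0.3711) = -0.05176
  P(2)·log₂(P(2)/Q(2)) = 0.6875·log₂(0.6875/0.0108) = 4.11968
  P(3)·log₂(P(3)/Q(3)) = 0.0098·log₂(0.0098/0.6081) = -0.05836
  P(4)·log₂(P(4)/Q(4)) = 0.2928·log₂(0.2928/0.01) = 1.42648

D_KL(P||Q) = -0.05176 + 4.11968 - 0.05836 + 1.42648 = 5.43604 ≈ 5.4360 bits

D_KL(Q||P) = Σ Q(x) log₂(Q(x)/P(x))

Computing term by term:
  Q(1)·log₂(Q(1)/P(1)) = 0.3711·log₂(0.3711/0.0099) = 1.94020
  Q(2)·log₂(Q(2)/P(2)) = 0.0108·log₂(0.0108/0.6875) = -0.06472
  Q(3)·log₂(Q(3)/P(3)) = 0.6081·log₂(0.6081/0.0098) = 3.62147
  Q(4)·log₂(Q(4)/P(4)) = 0.01·log₂(0.01/0.2928) = -0.04872

D_KL(Q||P) = 1.94020 - 0.06472 + 3.62147 - 0.04872 = 5.44823 ≈ 5.4482 bits

These are NOT equal (difference: 0.0122 bits). KL divergence is asymmetric: D_KL(P||Q) ≠ D_KL(Q||P) in general.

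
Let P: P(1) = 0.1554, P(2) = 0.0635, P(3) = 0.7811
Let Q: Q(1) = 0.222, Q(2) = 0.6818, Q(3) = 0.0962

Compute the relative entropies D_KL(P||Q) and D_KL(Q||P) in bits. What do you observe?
D_KL(P||Q) = 2.0626 bits, D_KL(Q||P) = 2.1584 bits. The two directions give different values (D_KL(Q||P) exceeds D_KL(P||Q) by 0.0958 bits): KL divergence is asymmetric.

D_KL(P||Q) = Σ P(x) log₂(P(x)/Q(x))

Computing term by term:
  P(1)·log₂(P(1)/Q(1)) = 0.1554·log₂(0.1554/0.222) = -0.07996
  P(2)·log₂(P(2)/Q(2)) = 0.0635·log₂(0.0635/0.6818) = -0.21746
  P(3)·log₂(P(3)/Q(3)) = 0.7811·log₂(0.7811/0.0962) = 2.36001

D_KL(P||Q) = -0.07996 - 0.21746 + 2.36001 = 2.06259 ≈ 2.0626 bits

D_KL(Q||P) = Σ Q(x) log₂(Q(x)/P(x))

Computing term by term:
  Q(1)·log₂(Q(1)/P(1)) = 0.222·log₂(0.222/0.1554) = 0.11424
  Q(2)·log₂(Q(2)/P(2)) = 0.6818·log₂(0.6818/0.0635) = 2.33484
  Q(3)·log₂(Q(3)/P(3)) = 0.0962·log₂(0.0962/0.7811) = -0.29066

D_KL(Q||P) = 0.11424 + 2.33484 - 0.29066 = 2.15842 ≈ 2.1584 bits

These are NOT equal (difference: 0.0958 bits). KL divergence is asymmetric: D_KL(P||Q) ≠ D_KL(Q||P) in general.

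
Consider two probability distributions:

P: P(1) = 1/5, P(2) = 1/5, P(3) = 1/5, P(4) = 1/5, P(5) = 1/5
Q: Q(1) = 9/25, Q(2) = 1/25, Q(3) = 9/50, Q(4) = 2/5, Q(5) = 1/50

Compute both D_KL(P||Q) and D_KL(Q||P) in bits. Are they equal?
D_KL(P||Q) = 0.7896 bits, D_KL(Q||P) = 0.5186 bits. No, they are not equal.

D_KL(P||Q) = Σ P(x) log₂(P(x)/Q(x))

Computing term by term:
  P(1)·log₂(P(1)/Q(1)) = (1/5)·log₂((1/5)/(9/25)) = -0.16960
  P(2)·log₂(P(2)/Q(2)) = (1/5)·log₂((1/5)/(1/25)) = 0.46439
  P(3)·log₂(P(3)/Q(3)) = (1/5)·log₂((1/5)/(9/50)) = 0.03040
  P(4)·log₂(P(4)/Q(4)) = (1/5)·log₂((1/5)/(2/5)) = -0.20000
  P(5)·log₂(P(5)/Q(5)) = (1/5)·log₂((1/5)/(1/50)) = 0.66439

D_KL(P||Q) = -0.16960 + 0.46439 + 0.03040 - 0.20000 + 0.66439 = 0.78958 ≈ 0.7896 bits

D_KL(Q||P) = Σ Q(x) log₂(Q(x)/P(x))

Computing term by term:
  Q(1)·log₂(Q(1)/P(1)) = (9/25)·log₂((9/25)/(1/5)) = 0.30528
  Q(2)·log₂(Q(2)/P(2)) = (1/25)·log₂((1/25)/(1/5)) = -0.09288
  Q(3)·log₂(Q(3)/P(3)) = (9/50)·log₂((9/50)/(1/5)) = -0.02736
  Q(4)·log₂(Q(4)/P(4)) = (2/5)·log₂((2/5)/(1/5)) = 0.40000
  Q(5)·log₂(Q(5)/P(5)) = (1/50)·log₂((1/50)/(1/5)) = -0.06644

D_KL(Q||P) = 0.30528 - 0.09288 - 0.02736 + 0.40000 - 0.06644 = 0.51860 ≈ 0.5186 bits

These are NOT equal (difference: 0.2710 bits). KL divergence is asymmetric: D_KL(P||Q) ≠ D_KL(Q||P) in general.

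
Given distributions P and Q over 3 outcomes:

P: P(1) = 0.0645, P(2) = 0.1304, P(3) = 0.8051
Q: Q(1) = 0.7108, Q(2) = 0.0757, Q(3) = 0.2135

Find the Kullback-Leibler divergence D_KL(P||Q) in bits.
1.4207 bits

D_KL(P||Q) = Σ P(x) log₂(P(x)/Q(x))

Computing term by term:
  P(1)·log₂(P(1)/Q(1)) = 0.0645·log₂(0.0645/0.7108) = -0.22330
  P(2)·log₂(P(2)/Q(2)) = 0.1304·log₂(0.1304/0.0757) = 0.10231
  P(3)·log₂(P(3)/Q(3)) = 0.8051·log₂(0.8051/0.2135) = 1.54171

D_KL(P||Q) = -0.22330 + 0.10231 + 1.54171 = 1.42072 ≈ 1.4207 bits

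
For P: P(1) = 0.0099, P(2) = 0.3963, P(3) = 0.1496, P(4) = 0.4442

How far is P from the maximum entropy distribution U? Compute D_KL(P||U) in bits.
0.4748 bits

U(i) = 1/4 for all i

D_KL(P||U) = Σ P(x) log₂(P(x) / (1/4))
           = Σ P(x) log₂(P(x)) + log₂(4)
           = log₂(4) - H(P)

H(P) = -Σ P(x) log₂(P(x)):
  -P(1)·log₂(P(1)) = -(0.0099)·log₂(0.0099) = 0.06592
  -P(2)·log₂(P(2)) = -(0.3963)·log₂(0.3963) = 0.52919
  -P(3)·log₂(P(3)) = -(0.1496)·log₂(0.1496) = 0.41003
  -P(4)·log₂(P(4)) = -(0.4442)·log₂(0.4442) = 0.52003
H(P) = 0.06592 + 0.52919 + 0.41003 + 0.52003 = 1.52517 bits

log₂(4) = 2.00000 bits

D_KL(P||U) = 2.00000 - 1.52517 = 0.47483 ≈ 0.4748 bits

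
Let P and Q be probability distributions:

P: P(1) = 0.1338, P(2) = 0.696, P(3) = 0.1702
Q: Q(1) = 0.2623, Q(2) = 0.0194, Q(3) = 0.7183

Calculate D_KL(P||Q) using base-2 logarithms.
3.1113 bits

D_KL(P||Q) = Σ P(x) log₂(P(x)/Q(x))

Computing term by term:
  P(1)·log₂(P(1)/Q(1)) = 0.1338·log₂(0.1338/0.2623) = -0.12994
  P(2)·log₂(P(2)/Q(2)) = 0.696·log₂(0.696/0.0194) = 3.59481
  P(3)·log₂(P(3)/Q(3)) = 0.1702·log₂(0.1702/0.7183) = -0.35357

D_KL(P||Q) = -0.12994 + 3.59481 - 0.35357 = 3.11130 ≈ 3.1113 bits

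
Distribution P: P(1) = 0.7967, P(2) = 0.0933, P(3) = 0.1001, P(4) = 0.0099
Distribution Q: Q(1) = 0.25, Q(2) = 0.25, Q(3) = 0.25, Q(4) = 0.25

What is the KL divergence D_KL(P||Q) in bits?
1.0212 bits

D_KL(P||Q) = Σ P(x) log₂(P(x)/Q(x))

Computing term by term:
  P(1)·log₂(P(1)/Q(1)) = 0.7967·log₂(0.7967/0.25) = 1.33217
  P(2)·log₂(P(2)/Q(2)) = 0.0933·log₂(0.0933/0.25) = -0.13267
  P(3)·log₂(P(3)/Q(3)) = 0.1001·log₂(0.1001/0.25) = -0.13218
  P(4)·log₂(P(4)/Q(4)) = 0.0099·log₂(0.0099/0.25) = -0.04612

D_KL(P||Q) = 1.33217 - 0.13267 - 0.13218 - 0.04612 = 1.02120 ≈ 1.0212 bits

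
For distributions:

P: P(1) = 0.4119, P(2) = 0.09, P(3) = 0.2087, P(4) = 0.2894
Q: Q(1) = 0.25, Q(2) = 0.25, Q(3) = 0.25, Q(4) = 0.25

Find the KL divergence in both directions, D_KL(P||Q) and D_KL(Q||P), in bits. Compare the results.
D_KL(P||Q) = 0.1708 bits, D_KL(Q||P) = 0.2007 bits. D_KL(Q||P) is larger than D_KL(P||Q) by 0.0299 bits; the two directions differ.

D_KL(P||Q) = Σ P(x) log₂(P(x)/Q(x))

Computing term by term:
  P(1)·log₂(P(1)/Q(1)) = 0.4119·log₂(0.4119/0.25) = 0.29672
  P(2)·log₂(P(2)/Q(2)) = 0.09·log₂(0.09/0.25) = -0.13265
  P(3)·log₂(P(3)/Q(3)) = 0.2087·log₂(0.2087/0.25) = -0.05437
  P(4)·log₂(P(4)/Q(4)) = 0.2894·log₂(0.2894/0.25) = 0.06110

D_KL(P||Q) = 0.29672 - 0.13265 - 0.05437 + 0.06110 = 0.17080 ≈ 0.1708 bits

D_KL(Q||P) = Σ Q(x) log₂(Q(x)/P(x))

Computing term by term:
  Q(1)·log₂(Q(1)/P(1)) = 0.25·log₂(0.25/0.4119) = -0.18009
  Q(2)·log₂(Q(2)/P(2)) = 0.25·log₂(0.25/0.09) = 0.36848
  Q(3)·log₂(Q(3)/P(3)) = 0.25·log₂(0.25/0.2087) = 0.06512
  Q(4)·log₂(Q(4)/P(4)) = 0.25·log₂(0.25/0.2894) = -0.05278

D_KL(Q||P) = -0.18009 + 0.36848 + 0.06512 - 0.05278 = 0.20073 ≈ 0.2007 bits

These are NOT equal (difference: 0.0299 bits). KL divergence is asymmetric: D_KL(P||Q) ≠ D_KL(Q||P) in general.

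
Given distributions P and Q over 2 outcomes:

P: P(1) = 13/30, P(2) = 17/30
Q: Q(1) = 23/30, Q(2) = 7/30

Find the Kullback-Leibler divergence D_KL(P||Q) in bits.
0.3687 bits

D_KL(P||Q) = Σ P(x) log₂(P(x)/Q(x))

Computing term by term:
  P(1)·log₂(P(1)/Q(1)) = (13/30)·log₂((13/30)/(23/30)) = -0.35669
  P(2)·log₂(P(2)/Q(2)) = (17/30)·log₂((17/30)/(7/30)) = 0.72539

D_KL(P||Q) = -0.35669 + 0.72539 = 0.36870 ≈ 0.3687 bits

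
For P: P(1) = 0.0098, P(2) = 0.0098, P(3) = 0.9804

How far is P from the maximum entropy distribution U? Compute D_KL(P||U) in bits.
1.4262 bits

U(i) = 1/3 for all i

D_KL(P||U) = Σ P(x) log₂(P(x) / (1/3))
           = Σ P(x) log₂(P(x)) + log₂(3)
           = log₂(3) - H(P)

H(P) = -Σ P(x) log₂(P(x)):
  -P(1)·log₂(P(1)) = -(0.0098)·log₂(0.0098) = 0.06540
  -P(2)·log₂(P(2)) = -(0.0098)·log₂(0.0098) = 0.06540
  -P(3)·log₂(P(3)) = -(0.9804)·log₂(0.9804) = 0.02800
H(P) = 0.06540 + 0.06540 + 0.02800 = 0.15880 bits

log₂(3) = 1.58496 bits

D_KL(P||U) = 1.58496 - 0.15880 = 1.42616 ≈ 1.4262 bits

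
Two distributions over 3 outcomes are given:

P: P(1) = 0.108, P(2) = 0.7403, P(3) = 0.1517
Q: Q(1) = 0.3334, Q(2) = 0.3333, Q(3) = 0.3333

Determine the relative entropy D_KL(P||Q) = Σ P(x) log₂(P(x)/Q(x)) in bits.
0.5044 bits

D_KL(P||Q) = Σ P(x) log₂(P(x)/Q(x))

Computing term by term:
  P(1)·log₂(P(1)/Q(1)) = 0.108·log₂(0.108/0.3334) = -0.17563
  P(2)·log₂(P(2)/Q(2)) = 0.7403·log₂(0.7403/0.3333) = 0.85230
  P(3)·log₂(P(3)/Q(3)) = 0.1517·log₂(0.1517/0.3333) = -0.17227

D_KL(P||Q) = -0.17563 + 0.85230 - 0.17227 = 0.50440 ≈ 0.5044 bits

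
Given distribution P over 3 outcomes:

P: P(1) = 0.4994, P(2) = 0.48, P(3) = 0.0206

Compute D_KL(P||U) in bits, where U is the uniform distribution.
0.4610 bits

U(i) = 1/3 for all i

D_KL(P||U) = Σ P(x) log₂(P(x) / (1/3))
           = Σ P(x) log₂(P(x)) + log₂(3)
           = log₂(3) - H(P)

H(P) = -Σ P(x) log₂(P(x)):
  -P(1)·log₂(P(1)) = -(0.4994)·log₂(0.4994) = 0.50027
  -P(2)·log₂(P(2)) = -(0.48)·log₂(0.48) = 0.50827
  -P(3)·log₂(P(3)) = -(0.0206)·log₂(0.0206) = 0.11538
H(P) = 0.50027 + 0.50827 + 0.11538 = 1.12392 bits

log₂(3) = 1.58496 bits

D_KL(P||U) = 1.58496 - 1.12392 = 0.46104 ≈ 0.4610 bits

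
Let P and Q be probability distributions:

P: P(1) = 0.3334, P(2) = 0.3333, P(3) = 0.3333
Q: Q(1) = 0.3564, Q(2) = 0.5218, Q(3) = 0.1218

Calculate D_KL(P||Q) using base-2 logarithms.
0.2364 bits

D_KL(P||Q) = Σ P(x) log₂(P(x)/Q(x))

Computing term by term:
  P(1)·log₂(P(1)/Q(1)) = 0.3334·log₂(0.3334/0.3564) = -0.03209
  P(2)·log₂(P(2)/Q(2)) = 0.3333·log₂(0.3333/0.5218) = -0.21554
  P(3)·log₂(P(3)/Q(3)) = 0.3333·log₂(0.3333/0.1218) = 0.48405

D_KL(P||Q) = -0.03209 - 0.21554 + 0.48405 = 0.23642 ≈ 0.2364 bits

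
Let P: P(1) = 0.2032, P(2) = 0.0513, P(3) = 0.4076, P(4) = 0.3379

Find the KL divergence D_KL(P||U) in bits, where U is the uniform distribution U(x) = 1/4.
0.2563 bits

U(i) = 1/4 for all i

D_KL(P||U) = Σ P(x) log₂(P(x) / (1/4))
           = Σ P(x) log₂(P(x)) + log₂(4)
           = log₂(4) - H(P)

H(P) = -Σ P(x) log₂(P(x)):
  -P(1)·log₂(P(1)) = -(0.2032)·log₂(0.2032) = 0.46716
  -P(2)·log₂(P(2)) = -(0.0513)·log₂(0.0513) = 0.21982
  -P(3)·log₂(P(3)) = -(0.4076)·log₂(0.4076) = 0.52775
  -P(4)·log₂(P(4)) = -(0.3379)·log₂(0.3379) = 0.52893
H(P) = 0.46716 + 0.21982 + 0.52775 + 0.52893 = 1.74366 bits

log₂(4) = 2.00000 bits

D_KL(P||U) = 2.00000 - 1.74366 = 0.25634 ≈ 0.2563 bits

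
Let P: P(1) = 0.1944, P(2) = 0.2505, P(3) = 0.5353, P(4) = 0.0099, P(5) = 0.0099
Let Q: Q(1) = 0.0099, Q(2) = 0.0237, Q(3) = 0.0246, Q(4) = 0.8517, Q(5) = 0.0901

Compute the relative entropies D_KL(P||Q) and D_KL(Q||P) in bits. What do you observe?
D_KL(P||Q) = 3.9707 bits, D_KL(Q||P) = 5.5283 bits. The two directions give different values (D_KL(Q||P) exceeds D_KL(P||Q) by 1.5576 bits): KL divergence is asymmetric.

D_KL(P||Q) = Σ P(x) log₂(P(x)/Q(x))

Computing term by term:
  P(1)·log₂(P(1)/Q(1)) = 0.1944·log₂(0.1944/0.0099) = 0.83504
  P(2)·log₂(P(2)/Q(2)) = 0.2505·log₂(0.2505/0.0237) = 0.85216
  P(3)·log₂(P(3)/Q(3)) = 0.5353·log₂(0.5353/0.0246) = 2.37867
  P(4)·log₂(P(4)/Q(4)) = 0.0099·log₂(0.0099/0.8517) = -0.06363
  P(5)·log₂(P(5)/Q(5)) = 0.0099·log₂(0.0099/0.0901) = -0.03154

D_KL(P||Q) = 0.83504 + 0.85216 + 2.37867 - 0.06363 - 0.03154 = 3.97070 ≈ 3.9707 bits

D_KL(Q||P) = Σ Q(x) log₂(Q(x)/P(x))

Computing term by term:
  Q(1)·log₂(Q(1)/P(1)) = 0.0099·log₂(0.0099/0.1944) = -0.04253
  Q(2)·log₂(Q(2)/P(2)) = 0.0237·log₂(0.0237/0.2505) = -0.08062
  Q(3)·log₂(Q(3)/P(3)) = 0.0246·log₂(0.0246/0.5353) = -0.10931
  Q(4)·log₂(Q(4)/P(4)) = 0.8517·log₂(0.8517/0.0099) = 5.47368
  Q(5)·log₂(Q(5)/P(5)) = 0.0901·log₂(0.0901/0.0099) = 0.28706

D_KL(Q||P) = -0.04253 - 0.08062 - 0.10931 + 5.47368 + 0.28706 = 5.52828 ≈ 5.5283 bits

These are NOT equal (difference: 1.5576 bits). KL divergence is asymmetric: D_KL(P||Q) ≠ D_KL(Q||P) in general.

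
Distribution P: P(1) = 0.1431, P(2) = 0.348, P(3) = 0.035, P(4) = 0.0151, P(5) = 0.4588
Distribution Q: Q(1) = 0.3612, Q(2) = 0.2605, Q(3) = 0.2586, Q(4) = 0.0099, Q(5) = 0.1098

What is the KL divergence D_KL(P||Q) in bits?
0.8090 bits

D_KL(P||Q) = Σ P(x) log₂(P(x)/Q(x))

Computing term by term:
  P(1)·log₂(P(1)/Q(1)) = 0.1431·log₂(0.1431/0.3612) = -0.19115
  P(2)·log₂(P(2)/Q(2)) = 0.348·log₂(0.348/0.2605) = 0.14540
  P(3)·log₂(P(3)/Q(3)) = 0.035·log₂(0.035/0.2586) = -0.10099
  P(4)·log₂(P(4)/Q(4)) = 0.0151·log₂(0.0151/0.0099) = 0.00920
  P(5)·log₂(P(5)/Q(5)) = 0.4588·log₂(0.4588/0.1098) = 0.94650

D_KL(P||Q) = -0.19115 + 0.14540 - 0.10099 + 0.00920 + 0.94650 = 0.80896 ≈ 0.8090 bits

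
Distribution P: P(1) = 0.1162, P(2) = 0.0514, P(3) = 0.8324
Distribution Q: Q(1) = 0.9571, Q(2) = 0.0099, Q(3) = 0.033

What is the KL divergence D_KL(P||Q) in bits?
3.6449 bits

D_KL(P||Q) = Σ P(x) log₂(P(x)/Q(x))

Computing term by term:
  P(1)·log₂(P(1)/Q(1)) = 0.1162·log₂(0.1162/0.9571) = -0.35349
  P(2)·log₂(P(2)/Q(2)) = 0.0514·log₂(0.0514/0.0099) = 0.12214
  P(3)·log₂(P(3)/Q(3)) = 0.8324·log₂(0.8324/0.033) = 3.87627

D_KL(P||Q) = -0.35349 + 0.12214 + 3.87627 = 3.64492 ≈ 3.6449 bits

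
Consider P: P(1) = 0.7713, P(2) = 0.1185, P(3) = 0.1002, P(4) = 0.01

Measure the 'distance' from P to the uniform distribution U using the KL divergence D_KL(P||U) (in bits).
0.9474 bits

U(i) = 1/4 for all i

D_KL(P||U) = Σ P(x) log₂(P(x) / (1/4))
           = Σ P(x) log₂(P(x)) + log₂(4)
           = log₂(4) - H(P)

H(P) = -Σ P(x) log₂(P(x)):
  -P(1)·log₂(P(1)) = -(0.7713)·log₂(0.7713) = 0.28896
  -P(2)·log₂(P(2)) = -(0.1185)·log₂(0.1185) = 0.36463
  -P(3)·log₂(P(3)) = -(0.1002)·log₂(0.1002) = 0.33257
  -P(4)·log₂(P(4)) = -(0.01)·log₂(0.01) = 0.06644
H(P) = 0.28896 + 0.36463 + 0.33257 + 0.06644 = 1.05260 bits

log₂(4) = 2.00000 bits

D_KL(P||U) = 2.00000 - 1.05260 = 0.94740 ≈ 0.9474 bits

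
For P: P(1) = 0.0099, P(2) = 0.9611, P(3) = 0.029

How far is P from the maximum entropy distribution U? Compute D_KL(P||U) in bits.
1.3159 bits

U(i) = 1/3 for all i

D_KL(P||U) = Σ P(x) log₂(P(x) / (1/3))
           = Σ P(x) log₂(P(x)) + log₂(3)
           = log₂(3) - H(P)

H(P) = -Σ P(x) log₂(P(x)):
  -P(1)·log₂(P(1)) = -(0.0099)·log₂(0.0099) = 0.06592
  -P(2)·log₂(P(2)) = -(0.9611)·log₂(0.9611) = 0.05501
  -P(3)·log₂(P(3)) = -(0.029)·log₂(0.029) = 0.14813
H(P) = 0.06592 + 0.05501 + 0.14813 = 0.26906 bits

log₂(3) = 1.58496 bits

D_KL(P||U) = 1.58496 - 0.26906 = 1.31590 ≈ 1.3159 bits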